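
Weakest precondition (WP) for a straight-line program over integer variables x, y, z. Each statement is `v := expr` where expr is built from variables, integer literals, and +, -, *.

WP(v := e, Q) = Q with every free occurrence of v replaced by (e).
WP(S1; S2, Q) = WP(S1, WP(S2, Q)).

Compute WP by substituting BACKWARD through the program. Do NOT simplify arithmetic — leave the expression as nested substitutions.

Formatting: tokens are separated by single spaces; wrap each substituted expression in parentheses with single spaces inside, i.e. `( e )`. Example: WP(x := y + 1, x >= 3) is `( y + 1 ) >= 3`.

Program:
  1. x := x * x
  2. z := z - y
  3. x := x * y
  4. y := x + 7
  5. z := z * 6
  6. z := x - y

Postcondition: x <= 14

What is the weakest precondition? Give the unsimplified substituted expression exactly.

post: x <= 14
stmt 6: z := x - y  -- replace 0 occurrence(s) of z with (x - y)
  => x <= 14
stmt 5: z := z * 6  -- replace 0 occurrence(s) of z with (z * 6)
  => x <= 14
stmt 4: y := x + 7  -- replace 0 occurrence(s) of y with (x + 7)
  => x <= 14
stmt 3: x := x * y  -- replace 1 occurrence(s) of x with (x * y)
  => ( x * y ) <= 14
stmt 2: z := z - y  -- replace 0 occurrence(s) of z with (z - y)
  => ( x * y ) <= 14
stmt 1: x := x * x  -- replace 1 occurrence(s) of x with (x * x)
  => ( ( x * x ) * y ) <= 14

Answer: ( ( x * x ) * y ) <= 14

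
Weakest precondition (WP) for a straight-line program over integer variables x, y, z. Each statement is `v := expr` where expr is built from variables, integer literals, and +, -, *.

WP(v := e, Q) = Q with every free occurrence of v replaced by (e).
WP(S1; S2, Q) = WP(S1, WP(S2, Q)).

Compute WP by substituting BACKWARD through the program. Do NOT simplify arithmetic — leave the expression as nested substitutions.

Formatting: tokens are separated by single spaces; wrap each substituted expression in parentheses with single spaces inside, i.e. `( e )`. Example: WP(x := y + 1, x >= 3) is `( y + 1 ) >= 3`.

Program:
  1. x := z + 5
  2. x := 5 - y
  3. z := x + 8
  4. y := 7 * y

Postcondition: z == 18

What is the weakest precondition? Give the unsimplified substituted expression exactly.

Answer: ( ( 5 - y ) + 8 ) == 18

Derivation:
post: z == 18
stmt 4: y := 7 * y  -- replace 0 occurrence(s) of y with (7 * y)
  => z == 18
stmt 3: z := x + 8  -- replace 1 occurrence(s) of z with (x + 8)
  => ( x + 8 ) == 18
stmt 2: x := 5 - y  -- replace 1 occurrence(s) of x with (5 - y)
  => ( ( 5 - y ) + 8 ) == 18
stmt 1: x := z + 5  -- replace 0 occurrence(s) of x with (z + 5)
  => ( ( 5 - y ) + 8 ) == 18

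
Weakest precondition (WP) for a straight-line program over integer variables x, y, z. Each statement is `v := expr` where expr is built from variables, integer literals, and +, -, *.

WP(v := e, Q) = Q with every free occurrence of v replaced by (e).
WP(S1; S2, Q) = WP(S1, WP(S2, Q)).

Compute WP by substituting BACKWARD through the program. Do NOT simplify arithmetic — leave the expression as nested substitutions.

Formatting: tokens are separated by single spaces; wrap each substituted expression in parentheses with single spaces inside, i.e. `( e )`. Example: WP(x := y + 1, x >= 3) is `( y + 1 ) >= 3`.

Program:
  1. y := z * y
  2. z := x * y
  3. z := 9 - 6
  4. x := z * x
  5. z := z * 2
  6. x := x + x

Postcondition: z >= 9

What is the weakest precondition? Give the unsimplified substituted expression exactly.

post: z >= 9
stmt 6: x := x + x  -- replace 0 occurrence(s) of x with (x + x)
  => z >= 9
stmt 5: z := z * 2  -- replace 1 occurrence(s) of z with (z * 2)
  => ( z * 2 ) >= 9
stmt 4: x := z * x  -- replace 0 occurrence(s) of x with (z * x)
  => ( z * 2 ) >= 9
stmt 3: z := 9 - 6  -- replace 1 occurrence(s) of z with (9 - 6)
  => ( ( 9 - 6 ) * 2 ) >= 9
stmt 2: z := x * y  -- replace 0 occurrence(s) of z with (x * y)
  => ( ( 9 - 6 ) * 2 ) >= 9
stmt 1: y := z * y  -- replace 0 occurrence(s) of y with (z * y)
  => ( ( 9 - 6 ) * 2 ) >= 9

Answer: ( ( 9 - 6 ) * 2 ) >= 9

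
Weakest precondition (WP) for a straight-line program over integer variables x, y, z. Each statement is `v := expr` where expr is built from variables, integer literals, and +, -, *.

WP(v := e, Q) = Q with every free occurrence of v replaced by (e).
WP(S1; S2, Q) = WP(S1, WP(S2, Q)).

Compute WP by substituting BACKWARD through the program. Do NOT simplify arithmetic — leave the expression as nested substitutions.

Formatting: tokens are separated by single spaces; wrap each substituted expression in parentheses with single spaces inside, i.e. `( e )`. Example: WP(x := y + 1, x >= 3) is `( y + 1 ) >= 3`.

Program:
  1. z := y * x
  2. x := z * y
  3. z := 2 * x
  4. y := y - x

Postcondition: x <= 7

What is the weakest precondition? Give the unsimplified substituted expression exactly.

Answer: ( ( y * x ) * y ) <= 7

Derivation:
post: x <= 7
stmt 4: y := y - x  -- replace 0 occurrence(s) of y with (y - x)
  => x <= 7
stmt 3: z := 2 * x  -- replace 0 occurrence(s) of z with (2 * x)
  => x <= 7
stmt 2: x := z * y  -- replace 1 occurrence(s) of x with (z * y)
  => ( z * y ) <= 7
stmt 1: z := y * x  -- replace 1 occurrence(s) of z with (y * x)
  => ( ( y * x ) * y ) <= 7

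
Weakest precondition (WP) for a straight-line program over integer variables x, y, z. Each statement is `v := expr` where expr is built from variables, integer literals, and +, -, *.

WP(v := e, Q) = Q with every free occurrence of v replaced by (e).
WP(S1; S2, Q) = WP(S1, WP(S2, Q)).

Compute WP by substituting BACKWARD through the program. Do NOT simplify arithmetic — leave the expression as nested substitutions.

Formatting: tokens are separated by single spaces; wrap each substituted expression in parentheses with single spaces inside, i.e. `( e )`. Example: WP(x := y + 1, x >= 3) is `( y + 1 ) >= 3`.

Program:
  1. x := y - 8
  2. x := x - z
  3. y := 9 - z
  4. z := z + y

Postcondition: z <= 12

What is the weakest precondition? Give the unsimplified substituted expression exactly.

post: z <= 12
stmt 4: z := z + y  -- replace 1 occurrence(s) of z with (z + y)
  => ( z + y ) <= 12
stmt 3: y := 9 - z  -- replace 1 occurrence(s) of y with (9 - z)
  => ( z + ( 9 - z ) ) <= 12
stmt 2: x := x - z  -- replace 0 occurrence(s) of x with (x - z)
  => ( z + ( 9 - z ) ) <= 12
stmt 1: x := y - 8  -- replace 0 occurrence(s) of x with (y - 8)
  => ( z + ( 9 - z ) ) <= 12

Answer: ( z + ( 9 - z ) ) <= 12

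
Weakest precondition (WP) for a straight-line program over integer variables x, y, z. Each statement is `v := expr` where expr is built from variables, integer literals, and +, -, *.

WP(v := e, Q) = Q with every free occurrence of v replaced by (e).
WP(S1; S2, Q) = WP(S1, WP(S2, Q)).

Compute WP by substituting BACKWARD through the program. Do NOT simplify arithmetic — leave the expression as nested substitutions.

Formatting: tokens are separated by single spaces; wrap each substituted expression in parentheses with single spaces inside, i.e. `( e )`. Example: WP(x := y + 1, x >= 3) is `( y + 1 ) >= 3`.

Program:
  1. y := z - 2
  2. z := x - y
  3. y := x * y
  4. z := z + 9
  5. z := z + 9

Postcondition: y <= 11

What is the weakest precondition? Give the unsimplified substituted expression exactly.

Answer: ( x * ( z - 2 ) ) <= 11

Derivation:
post: y <= 11
stmt 5: z := z + 9  -- replace 0 occurrence(s) of z with (z + 9)
  => y <= 11
stmt 4: z := z + 9  -- replace 0 occurrence(s) of z with (z + 9)
  => y <= 11
stmt 3: y := x * y  -- replace 1 occurrence(s) of y with (x * y)
  => ( x * y ) <= 11
stmt 2: z := x - y  -- replace 0 occurrence(s) of z with (x - y)
  => ( x * y ) <= 11
stmt 1: y := z - 2  -- replace 1 occurrence(s) of y with (z - 2)
  => ( x * ( z - 2 ) ) <= 11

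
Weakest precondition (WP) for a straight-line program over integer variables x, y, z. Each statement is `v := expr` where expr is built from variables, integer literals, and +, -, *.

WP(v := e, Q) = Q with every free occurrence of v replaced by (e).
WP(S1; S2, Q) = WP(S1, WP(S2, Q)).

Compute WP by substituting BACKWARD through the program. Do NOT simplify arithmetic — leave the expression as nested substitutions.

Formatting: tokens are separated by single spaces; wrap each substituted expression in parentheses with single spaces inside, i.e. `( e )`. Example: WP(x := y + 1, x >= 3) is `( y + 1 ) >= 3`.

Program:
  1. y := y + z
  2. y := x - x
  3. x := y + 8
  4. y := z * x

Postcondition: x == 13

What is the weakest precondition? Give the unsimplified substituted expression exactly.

Answer: ( ( x - x ) + 8 ) == 13

Derivation:
post: x == 13
stmt 4: y := z * x  -- replace 0 occurrence(s) of y with (z * x)
  => x == 13
stmt 3: x := y + 8  -- replace 1 occurrence(s) of x with (y + 8)
  => ( y + 8 ) == 13
stmt 2: y := x - x  -- replace 1 occurrence(s) of y with (x - x)
  => ( ( x - x ) + 8 ) == 13
stmt 1: y := y + z  -- replace 0 occurrence(s) of y with (y + z)
  => ( ( x - x ) + 8 ) == 13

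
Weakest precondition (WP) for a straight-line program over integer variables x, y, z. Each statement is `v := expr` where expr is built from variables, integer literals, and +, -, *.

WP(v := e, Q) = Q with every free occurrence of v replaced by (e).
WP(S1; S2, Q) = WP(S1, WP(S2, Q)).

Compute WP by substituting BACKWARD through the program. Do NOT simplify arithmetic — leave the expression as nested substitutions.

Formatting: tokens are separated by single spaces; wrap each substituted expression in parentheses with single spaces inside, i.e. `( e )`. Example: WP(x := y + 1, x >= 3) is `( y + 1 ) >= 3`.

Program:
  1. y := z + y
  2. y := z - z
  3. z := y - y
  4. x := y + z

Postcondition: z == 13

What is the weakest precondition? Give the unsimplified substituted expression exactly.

post: z == 13
stmt 4: x := y + z  -- replace 0 occurrence(s) of x with (y + z)
  => z == 13
stmt 3: z := y - y  -- replace 1 occurrence(s) of z with (y - y)
  => ( y - y ) == 13
stmt 2: y := z - z  -- replace 2 occurrence(s) of y with (z - z)
  => ( ( z - z ) - ( z - z ) ) == 13
stmt 1: y := z + y  -- replace 0 occurrence(s) of y with (z + y)
  => ( ( z - z ) - ( z - z ) ) == 13

Answer: ( ( z - z ) - ( z - z ) ) == 13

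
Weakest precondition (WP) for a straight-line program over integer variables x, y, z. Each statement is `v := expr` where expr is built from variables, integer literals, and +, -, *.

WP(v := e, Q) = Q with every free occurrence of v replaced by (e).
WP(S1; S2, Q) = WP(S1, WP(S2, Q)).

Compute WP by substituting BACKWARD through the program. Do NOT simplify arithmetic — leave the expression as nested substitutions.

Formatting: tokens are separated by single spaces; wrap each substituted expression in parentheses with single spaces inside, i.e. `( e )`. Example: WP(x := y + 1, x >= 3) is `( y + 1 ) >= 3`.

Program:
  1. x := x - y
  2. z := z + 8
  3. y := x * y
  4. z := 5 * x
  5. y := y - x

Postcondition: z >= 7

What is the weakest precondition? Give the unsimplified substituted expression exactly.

post: z >= 7
stmt 5: y := y - x  -- replace 0 occurrence(s) of y with (y - x)
  => z >= 7
stmt 4: z := 5 * x  -- replace 1 occurrence(s) of z with (5 * x)
  => ( 5 * x ) >= 7
stmt 3: y := x * y  -- replace 0 occurrence(s) of y with (x * y)
  => ( 5 * x ) >= 7
stmt 2: z := z + 8  -- replace 0 occurrence(s) of z with (z + 8)
  => ( 5 * x ) >= 7
stmt 1: x := x - y  -- replace 1 occurrence(s) of x with (x - y)
  => ( 5 * ( x - y ) ) >= 7

Answer: ( 5 * ( x - y ) ) >= 7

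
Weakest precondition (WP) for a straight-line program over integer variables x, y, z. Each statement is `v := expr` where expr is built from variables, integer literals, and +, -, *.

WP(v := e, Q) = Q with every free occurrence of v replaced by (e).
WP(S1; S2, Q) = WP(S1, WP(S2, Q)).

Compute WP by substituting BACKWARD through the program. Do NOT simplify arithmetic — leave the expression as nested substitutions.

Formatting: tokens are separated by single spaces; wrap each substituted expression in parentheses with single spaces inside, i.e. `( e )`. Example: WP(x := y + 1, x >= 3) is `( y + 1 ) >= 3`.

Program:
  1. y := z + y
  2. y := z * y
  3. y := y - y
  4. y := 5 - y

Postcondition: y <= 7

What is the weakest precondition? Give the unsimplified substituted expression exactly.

post: y <= 7
stmt 4: y := 5 - y  -- replace 1 occurrence(s) of y with (5 - y)
  => ( 5 - y ) <= 7
stmt 3: y := y - y  -- replace 1 occurrence(s) of y with (y - y)
  => ( 5 - ( y - y ) ) <= 7
stmt 2: y := z * y  -- replace 2 occurrence(s) of y with (z * y)
  => ( 5 - ( ( z * y ) - ( z * y ) ) ) <= 7
stmt 1: y := z + y  -- replace 2 occurrence(s) of y with (z + y)
  => ( 5 - ( ( z * ( z + y ) ) - ( z * ( z + y ) ) ) ) <= 7

Answer: ( 5 - ( ( z * ( z + y ) ) - ( z * ( z + y ) ) ) ) <= 7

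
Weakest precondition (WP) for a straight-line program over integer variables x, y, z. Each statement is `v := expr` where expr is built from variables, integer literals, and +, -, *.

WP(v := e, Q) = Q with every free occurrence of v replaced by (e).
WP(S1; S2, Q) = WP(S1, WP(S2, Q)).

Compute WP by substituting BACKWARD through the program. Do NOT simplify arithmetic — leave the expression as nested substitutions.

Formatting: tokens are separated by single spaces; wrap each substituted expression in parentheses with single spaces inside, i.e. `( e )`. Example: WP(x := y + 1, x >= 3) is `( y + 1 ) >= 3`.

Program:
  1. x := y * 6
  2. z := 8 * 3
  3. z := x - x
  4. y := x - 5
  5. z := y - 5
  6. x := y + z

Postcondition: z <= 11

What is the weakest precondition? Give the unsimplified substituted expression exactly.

Answer: ( ( ( y * 6 ) - 5 ) - 5 ) <= 11

Derivation:
post: z <= 11
stmt 6: x := y + z  -- replace 0 occurrence(s) of x with (y + z)
  => z <= 11
stmt 5: z := y - 5  -- replace 1 occurrence(s) of z with (y - 5)
  => ( y - 5 ) <= 11
stmt 4: y := x - 5  -- replace 1 occurrence(s) of y with (x - 5)
  => ( ( x - 5 ) - 5 ) <= 11
stmt 3: z := x - x  -- replace 0 occurrence(s) of z with (x - x)
  => ( ( x - 5 ) - 5 ) <= 11
stmt 2: z := 8 * 3  -- replace 0 occurrence(s) of z with (8 * 3)
  => ( ( x - 5 ) - 5 ) <= 11
stmt 1: x := y * 6  -- replace 1 occurrence(s) of x with (y * 6)
  => ( ( ( y * 6 ) - 5 ) - 5 ) <= 11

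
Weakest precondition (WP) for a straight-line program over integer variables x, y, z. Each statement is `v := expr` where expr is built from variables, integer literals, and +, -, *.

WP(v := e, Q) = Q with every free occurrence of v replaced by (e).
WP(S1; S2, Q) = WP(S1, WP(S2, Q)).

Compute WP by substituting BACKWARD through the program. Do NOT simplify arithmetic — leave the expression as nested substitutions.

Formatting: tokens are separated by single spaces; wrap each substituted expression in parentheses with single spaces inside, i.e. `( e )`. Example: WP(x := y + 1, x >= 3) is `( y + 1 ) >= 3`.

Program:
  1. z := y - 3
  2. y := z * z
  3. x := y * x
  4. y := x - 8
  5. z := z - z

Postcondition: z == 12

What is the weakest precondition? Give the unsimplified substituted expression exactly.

Answer: ( ( y - 3 ) - ( y - 3 ) ) == 12

Derivation:
post: z == 12
stmt 5: z := z - z  -- replace 1 occurrence(s) of z with (z - z)
  => ( z - z ) == 12
stmt 4: y := x - 8  -- replace 0 occurrence(s) of y with (x - 8)
  => ( z - z ) == 12
stmt 3: x := y * x  -- replace 0 occurrence(s) of x with (y * x)
  => ( z - z ) == 12
stmt 2: y := z * z  -- replace 0 occurrence(s) of y with (z * z)
  => ( z - z ) == 12
stmt 1: z := y - 3  -- replace 2 occurrence(s) of z with (y - 3)
  => ( ( y - 3 ) - ( y - 3 ) ) == 12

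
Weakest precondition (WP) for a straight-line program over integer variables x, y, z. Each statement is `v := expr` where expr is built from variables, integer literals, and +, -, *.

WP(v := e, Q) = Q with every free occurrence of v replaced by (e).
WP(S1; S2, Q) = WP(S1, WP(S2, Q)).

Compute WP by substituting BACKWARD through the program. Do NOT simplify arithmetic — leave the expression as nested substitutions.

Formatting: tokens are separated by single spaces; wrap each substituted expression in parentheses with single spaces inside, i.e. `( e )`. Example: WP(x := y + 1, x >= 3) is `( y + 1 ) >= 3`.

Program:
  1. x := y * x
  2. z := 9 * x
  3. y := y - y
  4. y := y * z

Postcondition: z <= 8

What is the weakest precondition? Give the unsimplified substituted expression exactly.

post: z <= 8
stmt 4: y := y * z  -- replace 0 occurrence(s) of y with (y * z)
  => z <= 8
stmt 3: y := y - y  -- replace 0 occurrence(s) of y with (y - y)
  => z <= 8
stmt 2: z := 9 * x  -- replace 1 occurrence(s) of z with (9 * x)
  => ( 9 * x ) <= 8
stmt 1: x := y * x  -- replace 1 occurrence(s) of x with (y * x)
  => ( 9 * ( y * x ) ) <= 8

Answer: ( 9 * ( y * x ) ) <= 8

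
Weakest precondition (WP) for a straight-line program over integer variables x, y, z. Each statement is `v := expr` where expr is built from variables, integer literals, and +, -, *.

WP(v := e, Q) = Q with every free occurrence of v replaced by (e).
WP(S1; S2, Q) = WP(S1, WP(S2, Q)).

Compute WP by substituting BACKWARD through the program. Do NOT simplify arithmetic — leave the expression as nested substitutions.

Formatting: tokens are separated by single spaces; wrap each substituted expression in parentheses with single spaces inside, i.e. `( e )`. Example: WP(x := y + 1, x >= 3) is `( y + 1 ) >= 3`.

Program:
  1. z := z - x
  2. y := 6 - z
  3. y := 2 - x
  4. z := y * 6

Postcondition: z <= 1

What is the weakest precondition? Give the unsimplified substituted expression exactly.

post: z <= 1
stmt 4: z := y * 6  -- replace 1 occurrence(s) of z with (y * 6)
  => ( y * 6 ) <= 1
stmt 3: y := 2 - x  -- replace 1 occurrence(s) of y with (2 - x)
  => ( ( 2 - x ) * 6 ) <= 1
stmt 2: y := 6 - z  -- replace 0 occurrence(s) of y with (6 - z)
  => ( ( 2 - x ) * 6 ) <= 1
stmt 1: z := z - x  -- replace 0 occurrence(s) of z with (z - x)
  => ( ( 2 - x ) * 6 ) <= 1

Answer: ( ( 2 - x ) * 6 ) <= 1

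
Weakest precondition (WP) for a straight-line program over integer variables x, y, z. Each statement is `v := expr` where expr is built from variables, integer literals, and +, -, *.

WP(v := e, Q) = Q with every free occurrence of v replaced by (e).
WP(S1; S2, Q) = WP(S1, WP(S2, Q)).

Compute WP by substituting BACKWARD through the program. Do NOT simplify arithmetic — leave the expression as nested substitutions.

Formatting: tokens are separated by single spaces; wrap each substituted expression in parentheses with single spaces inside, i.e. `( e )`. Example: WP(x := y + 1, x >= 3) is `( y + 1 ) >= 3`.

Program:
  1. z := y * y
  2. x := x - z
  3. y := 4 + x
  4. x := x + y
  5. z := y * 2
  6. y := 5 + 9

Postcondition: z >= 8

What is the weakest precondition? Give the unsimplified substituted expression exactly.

post: z >= 8
stmt 6: y := 5 + 9  -- replace 0 occurrence(s) of y with (5 + 9)
  => z >= 8
stmt 5: z := y * 2  -- replace 1 occurrence(s) of z with (y * 2)
  => ( y * 2 ) >= 8
stmt 4: x := x + y  -- replace 0 occurrence(s) of x with (x + y)
  => ( y * 2 ) >= 8
stmt 3: y := 4 + x  -- replace 1 occurrence(s) of y with (4 + x)
  => ( ( 4 + x ) * 2 ) >= 8
stmt 2: x := x - z  -- replace 1 occurrence(s) of x with (x - z)
  => ( ( 4 + ( x - z ) ) * 2 ) >= 8
stmt 1: z := y * y  -- replace 1 occurrence(s) of z with (y * y)
  => ( ( 4 + ( x - ( y * y ) ) ) * 2 ) >= 8

Answer: ( ( 4 + ( x - ( y * y ) ) ) * 2 ) >= 8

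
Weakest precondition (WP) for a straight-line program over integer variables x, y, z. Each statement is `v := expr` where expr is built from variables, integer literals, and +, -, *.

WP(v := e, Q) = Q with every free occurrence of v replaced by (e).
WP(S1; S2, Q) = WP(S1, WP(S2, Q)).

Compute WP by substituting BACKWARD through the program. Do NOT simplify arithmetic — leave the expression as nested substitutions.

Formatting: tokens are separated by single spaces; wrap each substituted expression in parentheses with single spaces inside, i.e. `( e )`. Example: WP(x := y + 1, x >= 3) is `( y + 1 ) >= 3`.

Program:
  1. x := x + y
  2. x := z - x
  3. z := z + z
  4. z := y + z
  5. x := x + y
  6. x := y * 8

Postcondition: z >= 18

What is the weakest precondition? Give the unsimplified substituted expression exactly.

post: z >= 18
stmt 6: x := y * 8  -- replace 0 occurrence(s) of x with (y * 8)
  => z >= 18
stmt 5: x := x + y  -- replace 0 occurrence(s) of x with (x + y)
  => z >= 18
stmt 4: z := y + z  -- replace 1 occurrence(s) of z with (y + z)
  => ( y + z ) >= 18
stmt 3: z := z + z  -- replace 1 occurrence(s) of z with (z + z)
  => ( y + ( z + z ) ) >= 18
stmt 2: x := z - x  -- replace 0 occurrence(s) of x with (z - x)
  => ( y + ( z + z ) ) >= 18
stmt 1: x := x + y  -- replace 0 occurrence(s) of x with (x + y)
  => ( y + ( z + z ) ) >= 18

Answer: ( y + ( z + z ) ) >= 18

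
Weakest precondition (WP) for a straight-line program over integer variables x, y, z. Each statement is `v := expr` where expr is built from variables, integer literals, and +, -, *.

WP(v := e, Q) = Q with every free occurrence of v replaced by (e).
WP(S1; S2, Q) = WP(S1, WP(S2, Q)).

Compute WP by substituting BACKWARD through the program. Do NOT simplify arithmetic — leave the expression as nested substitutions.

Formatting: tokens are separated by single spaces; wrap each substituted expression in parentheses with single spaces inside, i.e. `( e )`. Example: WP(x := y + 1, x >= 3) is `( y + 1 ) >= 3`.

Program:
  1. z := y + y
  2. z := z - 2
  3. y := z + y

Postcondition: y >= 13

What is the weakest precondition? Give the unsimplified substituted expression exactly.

post: y >= 13
stmt 3: y := z + y  -- replace 1 occurrence(s) of y with (z + y)
  => ( z + y ) >= 13
stmt 2: z := z - 2  -- replace 1 occurrence(s) of z with (z - 2)
  => ( ( z - 2 ) + y ) >= 13
stmt 1: z := y + y  -- replace 1 occurrence(s) of z with (y + y)
  => ( ( ( y + y ) - 2 ) + y ) >= 13

Answer: ( ( ( y + y ) - 2 ) + y ) >= 13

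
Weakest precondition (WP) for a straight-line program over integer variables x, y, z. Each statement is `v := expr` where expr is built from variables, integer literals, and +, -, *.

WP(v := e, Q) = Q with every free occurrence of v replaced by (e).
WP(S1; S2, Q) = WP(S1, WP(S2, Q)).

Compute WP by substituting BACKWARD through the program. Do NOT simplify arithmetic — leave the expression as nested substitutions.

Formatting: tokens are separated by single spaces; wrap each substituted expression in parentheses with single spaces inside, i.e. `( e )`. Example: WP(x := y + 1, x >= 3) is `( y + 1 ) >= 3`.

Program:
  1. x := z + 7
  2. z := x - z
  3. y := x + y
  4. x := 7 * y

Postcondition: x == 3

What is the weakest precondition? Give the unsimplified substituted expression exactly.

Answer: ( 7 * ( ( z + 7 ) + y ) ) == 3

Derivation:
post: x == 3
stmt 4: x := 7 * y  -- replace 1 occurrence(s) of x with (7 * y)
  => ( 7 * y ) == 3
stmt 3: y := x + y  -- replace 1 occurrence(s) of y with (x + y)
  => ( 7 * ( x + y ) ) == 3
stmt 2: z := x - z  -- replace 0 occurrence(s) of z with (x - z)
  => ( 7 * ( x + y ) ) == 3
stmt 1: x := z + 7  -- replace 1 occurrence(s) of x with (z + 7)
  => ( 7 * ( ( z + 7 ) + y ) ) == 3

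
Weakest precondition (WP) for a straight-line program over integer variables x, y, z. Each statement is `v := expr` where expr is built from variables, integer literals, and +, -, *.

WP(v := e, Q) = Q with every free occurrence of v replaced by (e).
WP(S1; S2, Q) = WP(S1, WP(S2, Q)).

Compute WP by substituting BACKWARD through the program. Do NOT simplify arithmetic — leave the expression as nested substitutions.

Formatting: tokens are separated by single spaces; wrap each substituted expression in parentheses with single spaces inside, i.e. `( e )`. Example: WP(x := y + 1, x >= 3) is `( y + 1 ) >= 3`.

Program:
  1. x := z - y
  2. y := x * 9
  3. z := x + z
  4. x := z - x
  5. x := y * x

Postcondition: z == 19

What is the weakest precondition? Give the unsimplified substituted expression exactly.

Answer: ( ( z - y ) + z ) == 19

Derivation:
post: z == 19
stmt 5: x := y * x  -- replace 0 occurrence(s) of x with (y * x)
  => z == 19
stmt 4: x := z - x  -- replace 0 occurrence(s) of x with (z - x)
  => z == 19
stmt 3: z := x + z  -- replace 1 occurrence(s) of z with (x + z)
  => ( x + z ) == 19
stmt 2: y := x * 9  -- replace 0 occurrence(s) of y with (x * 9)
  => ( x + z ) == 19
stmt 1: x := z - y  -- replace 1 occurrence(s) of x with (z - y)
  => ( ( z - y ) + z ) == 19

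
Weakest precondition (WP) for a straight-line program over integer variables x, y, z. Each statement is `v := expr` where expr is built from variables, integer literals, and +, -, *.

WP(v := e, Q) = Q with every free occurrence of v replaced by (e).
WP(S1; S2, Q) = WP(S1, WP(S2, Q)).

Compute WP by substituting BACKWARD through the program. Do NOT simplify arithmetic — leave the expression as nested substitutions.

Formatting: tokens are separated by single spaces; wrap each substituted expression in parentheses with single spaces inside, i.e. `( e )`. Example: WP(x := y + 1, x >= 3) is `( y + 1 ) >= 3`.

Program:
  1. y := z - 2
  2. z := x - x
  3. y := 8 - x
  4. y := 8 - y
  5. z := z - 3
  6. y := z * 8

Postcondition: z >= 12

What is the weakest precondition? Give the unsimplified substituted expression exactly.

Answer: ( ( x - x ) - 3 ) >= 12

Derivation:
post: z >= 12
stmt 6: y := z * 8  -- replace 0 occurrence(s) of y with (z * 8)
  => z >= 12
stmt 5: z := z - 3  -- replace 1 occurrence(s) of z with (z - 3)
  => ( z - 3 ) >= 12
stmt 4: y := 8 - y  -- replace 0 occurrence(s) of y with (8 - y)
  => ( z - 3 ) >= 12
stmt 3: y := 8 - x  -- replace 0 occurrence(s) of y with (8 - x)
  => ( z - 3 ) >= 12
stmt 2: z := x - x  -- replace 1 occurrence(s) of z with (x - x)
  => ( ( x - x ) - 3 ) >= 12
stmt 1: y := z - 2  -- replace 0 occurrence(s) of y with (z - 2)
  => ( ( x - x ) - 3 ) >= 12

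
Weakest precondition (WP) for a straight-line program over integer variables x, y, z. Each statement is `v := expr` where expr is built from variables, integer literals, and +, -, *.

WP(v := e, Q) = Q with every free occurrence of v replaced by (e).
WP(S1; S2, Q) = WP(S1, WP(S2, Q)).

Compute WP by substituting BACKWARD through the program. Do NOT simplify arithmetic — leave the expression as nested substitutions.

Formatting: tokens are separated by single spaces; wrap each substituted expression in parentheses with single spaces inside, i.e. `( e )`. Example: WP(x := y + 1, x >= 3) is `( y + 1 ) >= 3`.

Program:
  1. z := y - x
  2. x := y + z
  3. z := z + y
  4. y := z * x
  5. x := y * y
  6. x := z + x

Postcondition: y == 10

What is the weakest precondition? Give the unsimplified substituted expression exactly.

Answer: ( ( ( y - x ) + y ) * ( y + ( y - x ) ) ) == 10

Derivation:
post: y == 10
stmt 6: x := z + x  -- replace 0 occurrence(s) of x with (z + x)
  => y == 10
stmt 5: x := y * y  -- replace 0 occurrence(s) of x with (y * y)
  => y == 10
stmt 4: y := z * x  -- replace 1 occurrence(s) of y with (z * x)
  => ( z * x ) == 10
stmt 3: z := z + y  -- replace 1 occurrence(s) of z with (z + y)
  => ( ( z + y ) * x ) == 10
stmt 2: x := y + z  -- replace 1 occurrence(s) of x with (y + z)
  => ( ( z + y ) * ( y + z ) ) == 10
stmt 1: z := y - x  -- replace 2 occurrence(s) of z with (y - x)
  => ( ( ( y - x ) + y ) * ( y + ( y - x ) ) ) == 10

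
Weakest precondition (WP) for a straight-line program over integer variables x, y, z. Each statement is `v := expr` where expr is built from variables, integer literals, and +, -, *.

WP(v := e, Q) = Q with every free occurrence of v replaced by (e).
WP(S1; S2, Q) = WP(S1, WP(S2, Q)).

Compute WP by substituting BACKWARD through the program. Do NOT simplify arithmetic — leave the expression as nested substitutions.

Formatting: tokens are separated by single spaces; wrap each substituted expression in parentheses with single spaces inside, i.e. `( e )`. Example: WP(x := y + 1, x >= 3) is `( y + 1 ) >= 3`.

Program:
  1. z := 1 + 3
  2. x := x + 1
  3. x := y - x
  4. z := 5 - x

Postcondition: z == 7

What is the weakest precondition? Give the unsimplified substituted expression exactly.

post: z == 7
stmt 4: z := 5 - x  -- replace 1 occurrence(s) of z with (5 - x)
  => ( 5 - x ) == 7
stmt 3: x := y - x  -- replace 1 occurrence(s) of x with (y - x)
  => ( 5 - ( y - x ) ) == 7
stmt 2: x := x + 1  -- replace 1 occurrence(s) of x with (x + 1)
  => ( 5 - ( y - ( x + 1 ) ) ) == 7
stmt 1: z := 1 + 3  -- replace 0 occurrence(s) of z with (1 + 3)
  => ( 5 - ( y - ( x + 1 ) ) ) == 7

Answer: ( 5 - ( y - ( x + 1 ) ) ) == 7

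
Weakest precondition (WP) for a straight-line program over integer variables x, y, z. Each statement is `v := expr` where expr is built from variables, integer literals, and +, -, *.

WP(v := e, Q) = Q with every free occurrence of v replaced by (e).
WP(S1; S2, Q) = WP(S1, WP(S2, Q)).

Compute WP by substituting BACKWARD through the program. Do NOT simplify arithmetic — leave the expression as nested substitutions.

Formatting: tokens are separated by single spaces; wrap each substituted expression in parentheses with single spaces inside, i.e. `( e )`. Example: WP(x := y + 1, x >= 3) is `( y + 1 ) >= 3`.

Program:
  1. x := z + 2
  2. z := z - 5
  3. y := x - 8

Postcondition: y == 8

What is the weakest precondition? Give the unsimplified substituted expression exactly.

post: y == 8
stmt 3: y := x - 8  -- replace 1 occurrence(s) of y with (x - 8)
  => ( x - 8 ) == 8
stmt 2: z := z - 5  -- replace 0 occurrence(s) of z with (z - 5)
  => ( x - 8 ) == 8
stmt 1: x := z + 2  -- replace 1 occurrence(s) of x with (z + 2)
  => ( ( z + 2 ) - 8 ) == 8

Answer: ( ( z + 2 ) - 8 ) == 8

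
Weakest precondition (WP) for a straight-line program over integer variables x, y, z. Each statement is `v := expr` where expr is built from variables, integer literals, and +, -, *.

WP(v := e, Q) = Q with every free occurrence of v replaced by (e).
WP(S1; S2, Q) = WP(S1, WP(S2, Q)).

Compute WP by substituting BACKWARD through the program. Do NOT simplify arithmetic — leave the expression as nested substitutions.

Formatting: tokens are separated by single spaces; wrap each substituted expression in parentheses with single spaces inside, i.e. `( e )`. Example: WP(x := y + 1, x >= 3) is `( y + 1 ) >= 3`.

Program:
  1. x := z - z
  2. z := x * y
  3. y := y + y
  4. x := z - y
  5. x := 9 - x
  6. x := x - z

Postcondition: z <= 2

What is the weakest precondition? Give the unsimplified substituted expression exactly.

Answer: ( ( z - z ) * y ) <= 2

Derivation:
post: z <= 2
stmt 6: x := x - z  -- replace 0 occurrence(s) of x with (x - z)
  => z <= 2
stmt 5: x := 9 - x  -- replace 0 occurrence(s) of x with (9 - x)
  => z <= 2
stmt 4: x := z - y  -- replace 0 occurrence(s) of x with (z - y)
  => z <= 2
stmt 3: y := y + y  -- replace 0 occurrence(s) of y with (y + y)
  => z <= 2
stmt 2: z := x * y  -- replace 1 occurrence(s) of z with (x * y)
  => ( x * y ) <= 2
stmt 1: x := z - z  -- replace 1 occurrence(s) of x with (z - z)
  => ( ( z - z ) * y ) <= 2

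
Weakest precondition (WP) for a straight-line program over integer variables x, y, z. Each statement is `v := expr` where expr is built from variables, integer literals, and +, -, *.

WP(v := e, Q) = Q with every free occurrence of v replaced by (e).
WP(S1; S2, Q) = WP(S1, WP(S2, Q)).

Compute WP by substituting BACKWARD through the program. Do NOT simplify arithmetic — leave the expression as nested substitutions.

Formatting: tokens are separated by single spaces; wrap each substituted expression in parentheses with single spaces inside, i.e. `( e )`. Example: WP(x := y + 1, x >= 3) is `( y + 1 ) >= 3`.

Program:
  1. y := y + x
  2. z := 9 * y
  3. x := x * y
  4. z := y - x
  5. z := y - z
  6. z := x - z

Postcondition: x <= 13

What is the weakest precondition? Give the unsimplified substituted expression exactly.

post: x <= 13
stmt 6: z := x - z  -- replace 0 occurrence(s) of z with (x - z)
  => x <= 13
stmt 5: z := y - z  -- replace 0 occurrence(s) of z with (y - z)
  => x <= 13
stmt 4: z := y - x  -- replace 0 occurrence(s) of z with (y - x)
  => x <= 13
stmt 3: x := x * y  -- replace 1 occurrence(s) of x with (x * y)
  => ( x * y ) <= 13
stmt 2: z := 9 * y  -- replace 0 occurrence(s) of z with (9 * y)
  => ( x * y ) <= 13
stmt 1: y := y + x  -- replace 1 occurrence(s) of y with (y + x)
  => ( x * ( y + x ) ) <= 13

Answer: ( x * ( y + x ) ) <= 13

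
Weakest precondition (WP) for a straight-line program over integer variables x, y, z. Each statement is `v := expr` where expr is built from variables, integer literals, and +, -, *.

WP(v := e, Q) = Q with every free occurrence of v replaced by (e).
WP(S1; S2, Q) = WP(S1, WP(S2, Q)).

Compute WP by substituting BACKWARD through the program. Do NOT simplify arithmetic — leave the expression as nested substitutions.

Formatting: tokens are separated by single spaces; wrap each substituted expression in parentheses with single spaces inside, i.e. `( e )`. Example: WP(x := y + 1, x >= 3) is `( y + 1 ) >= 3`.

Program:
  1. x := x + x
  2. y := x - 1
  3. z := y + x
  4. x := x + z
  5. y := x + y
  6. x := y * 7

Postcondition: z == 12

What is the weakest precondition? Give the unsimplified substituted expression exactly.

post: z == 12
stmt 6: x := y * 7  -- replace 0 occurrence(s) of x with (y * 7)
  => z == 12
stmt 5: y := x + y  -- replace 0 occurrence(s) of y with (x + y)
  => z == 12
stmt 4: x := x + z  -- replace 0 occurrence(s) of x with (x + z)
  => z == 12
stmt 3: z := y + x  -- replace 1 occurrence(s) of z with (y + x)
  => ( y + x ) == 12
stmt 2: y := x - 1  -- replace 1 occurrence(s) of y with (x - 1)
  => ( ( x - 1 ) + x ) == 12
stmt 1: x := x + x  -- replace 2 occurrence(s) of x with (x + x)
  => ( ( ( x + x ) - 1 ) + ( x + x ) ) == 12

Answer: ( ( ( x + x ) - 1 ) + ( x + x ) ) == 12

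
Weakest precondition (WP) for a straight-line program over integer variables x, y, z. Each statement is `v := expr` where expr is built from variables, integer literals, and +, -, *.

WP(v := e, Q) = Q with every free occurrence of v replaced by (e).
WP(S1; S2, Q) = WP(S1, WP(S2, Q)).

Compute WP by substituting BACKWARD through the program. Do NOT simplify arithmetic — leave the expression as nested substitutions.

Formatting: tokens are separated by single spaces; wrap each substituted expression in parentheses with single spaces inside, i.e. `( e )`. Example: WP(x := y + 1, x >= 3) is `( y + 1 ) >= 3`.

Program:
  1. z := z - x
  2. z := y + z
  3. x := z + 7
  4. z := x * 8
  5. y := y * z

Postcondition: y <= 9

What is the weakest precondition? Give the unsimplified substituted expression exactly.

Answer: ( y * ( ( ( y + ( z - x ) ) + 7 ) * 8 ) ) <= 9

Derivation:
post: y <= 9
stmt 5: y := y * z  -- replace 1 occurrence(s) of y with (y * z)
  => ( y * z ) <= 9
stmt 4: z := x * 8  -- replace 1 occurrence(s) of z with (x * 8)
  => ( y * ( x * 8 ) ) <= 9
stmt 3: x := z + 7  -- replace 1 occurrence(s) of x with (z + 7)
  => ( y * ( ( z + 7 ) * 8 ) ) <= 9
stmt 2: z := y + z  -- replace 1 occurrence(s) of z with (y + z)
  => ( y * ( ( ( y + z ) + 7 ) * 8 ) ) <= 9
stmt 1: z := z - x  -- replace 1 occurrence(s) of z with (z - x)
  => ( y * ( ( ( y + ( z - x ) ) + 7 ) * 8 ) ) <= 9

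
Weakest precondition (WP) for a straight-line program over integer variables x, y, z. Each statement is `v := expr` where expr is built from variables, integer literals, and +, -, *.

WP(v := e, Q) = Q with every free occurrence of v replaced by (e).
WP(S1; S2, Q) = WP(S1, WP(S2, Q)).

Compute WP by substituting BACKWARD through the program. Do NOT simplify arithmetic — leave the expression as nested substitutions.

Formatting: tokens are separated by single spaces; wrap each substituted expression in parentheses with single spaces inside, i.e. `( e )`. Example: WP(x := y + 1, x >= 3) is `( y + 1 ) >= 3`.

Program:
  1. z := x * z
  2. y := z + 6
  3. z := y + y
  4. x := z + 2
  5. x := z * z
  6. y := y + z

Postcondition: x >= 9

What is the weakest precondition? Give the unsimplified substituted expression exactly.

Answer: ( ( ( ( x * z ) + 6 ) + ( ( x * z ) + 6 ) ) * ( ( ( x * z ) + 6 ) + ( ( x * z ) + 6 ) ) ) >= 9

Derivation:
post: x >= 9
stmt 6: y := y + z  -- replace 0 occurrence(s) of y with (y + z)
  => x >= 9
stmt 5: x := z * z  -- replace 1 occurrence(s) of x with (z * z)
  => ( z * z ) >= 9
stmt 4: x := z + 2  -- replace 0 occurrence(s) of x with (z + 2)
  => ( z * z ) >= 9
stmt 3: z := y + y  -- replace 2 occurrence(s) of z with (y + y)
  => ( ( y + y ) * ( y + y ) ) >= 9
stmt 2: y := z + 6  -- replace 4 occurrence(s) of y with (z + 6)
  => ( ( ( z + 6 ) + ( z + 6 ) ) * ( ( z + 6 ) + ( z + 6 ) ) ) >= 9
stmt 1: z := x * z  -- replace 4 occurrence(s) of z with (x * z)
  => ( ( ( ( x * z ) + 6 ) + ( ( x * z ) + 6 ) ) * ( ( ( x * z ) + 6 ) + ( ( x * z ) + 6 ) ) ) >= 9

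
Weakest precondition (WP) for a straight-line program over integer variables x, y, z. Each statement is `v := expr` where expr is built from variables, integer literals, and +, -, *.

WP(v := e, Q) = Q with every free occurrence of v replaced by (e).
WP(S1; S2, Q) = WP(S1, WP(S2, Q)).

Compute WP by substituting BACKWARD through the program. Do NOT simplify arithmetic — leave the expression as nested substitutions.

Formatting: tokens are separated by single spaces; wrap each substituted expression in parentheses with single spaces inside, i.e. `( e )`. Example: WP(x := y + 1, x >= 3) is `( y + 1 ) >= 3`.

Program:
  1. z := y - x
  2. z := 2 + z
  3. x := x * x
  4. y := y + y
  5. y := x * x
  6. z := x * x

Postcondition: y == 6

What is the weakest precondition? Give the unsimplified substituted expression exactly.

Answer: ( ( x * x ) * ( x * x ) ) == 6

Derivation:
post: y == 6
stmt 6: z := x * x  -- replace 0 occurrence(s) of z with (x * x)
  => y == 6
stmt 5: y := x * x  -- replace 1 occurrence(s) of y with (x * x)
  => ( x * x ) == 6
stmt 4: y := y + y  -- replace 0 occurrence(s) of y with (y + y)
  => ( x * x ) == 6
stmt 3: x := x * x  -- replace 2 occurrence(s) of x with (x * x)
  => ( ( x * x ) * ( x * x ) ) == 6
stmt 2: z := 2 + z  -- replace 0 occurrence(s) of z with (2 + z)
  => ( ( x * x ) * ( x * x ) ) == 6
stmt 1: z := y - x  -- replace 0 occurrence(s) of z with (y - x)
  => ( ( x * x ) * ( x * x ) ) == 6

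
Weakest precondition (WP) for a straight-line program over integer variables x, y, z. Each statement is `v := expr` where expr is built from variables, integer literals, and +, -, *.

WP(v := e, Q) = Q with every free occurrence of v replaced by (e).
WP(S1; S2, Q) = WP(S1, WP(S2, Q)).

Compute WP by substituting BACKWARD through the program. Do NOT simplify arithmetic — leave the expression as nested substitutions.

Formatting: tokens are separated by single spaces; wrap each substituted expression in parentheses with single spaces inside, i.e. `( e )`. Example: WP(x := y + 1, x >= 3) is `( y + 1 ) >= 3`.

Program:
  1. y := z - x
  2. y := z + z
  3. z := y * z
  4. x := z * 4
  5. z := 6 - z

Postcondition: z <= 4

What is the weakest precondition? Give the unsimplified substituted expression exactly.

post: z <= 4
stmt 5: z := 6 - z  -- replace 1 occurrence(s) of z with (6 - z)
  => ( 6 - z ) <= 4
stmt 4: x := z * 4  -- replace 0 occurrence(s) of x with (z * 4)
  => ( 6 - z ) <= 4
stmt 3: z := y * z  -- replace 1 occurrence(s) of z with (y * z)
  => ( 6 - ( y * z ) ) <= 4
stmt 2: y := z + z  -- replace 1 occurrence(s) of y with (z + z)
  => ( 6 - ( ( z + z ) * z ) ) <= 4
stmt 1: y := z - x  -- replace 0 occurrence(s) of y with (z - x)
  => ( 6 - ( ( z + z ) * z ) ) <= 4

Answer: ( 6 - ( ( z + z ) * z ) ) <= 4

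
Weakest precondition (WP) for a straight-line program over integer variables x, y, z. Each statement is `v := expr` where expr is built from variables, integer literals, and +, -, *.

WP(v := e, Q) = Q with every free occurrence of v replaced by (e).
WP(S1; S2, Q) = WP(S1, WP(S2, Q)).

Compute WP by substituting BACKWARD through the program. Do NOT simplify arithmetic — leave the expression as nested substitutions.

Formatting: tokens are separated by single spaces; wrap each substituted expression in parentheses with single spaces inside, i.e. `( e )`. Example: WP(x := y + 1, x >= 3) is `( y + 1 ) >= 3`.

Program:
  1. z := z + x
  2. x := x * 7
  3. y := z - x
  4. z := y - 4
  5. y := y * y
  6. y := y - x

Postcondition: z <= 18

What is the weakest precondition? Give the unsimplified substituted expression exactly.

Answer: ( ( ( z + x ) - ( x * 7 ) ) - 4 ) <= 18

Derivation:
post: z <= 18
stmt 6: y := y - x  -- replace 0 occurrence(s) of y with (y - x)
  => z <= 18
stmt 5: y := y * y  -- replace 0 occurrence(s) of y with (y * y)
  => z <= 18
stmt 4: z := y - 4  -- replace 1 occurrence(s) of z with (y - 4)
  => ( y - 4 ) <= 18
stmt 3: y := z - x  -- replace 1 occurrence(s) of y with (z - x)
  => ( ( z - x ) - 4 ) <= 18
stmt 2: x := x * 7  -- replace 1 occurrence(s) of x with (x * 7)
  => ( ( z - ( x * 7 ) ) - 4 ) <= 18
stmt 1: z := z + x  -- replace 1 occurrence(s) of z with (z + x)
  => ( ( ( z + x ) - ( x * 7 ) ) - 4 ) <= 18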